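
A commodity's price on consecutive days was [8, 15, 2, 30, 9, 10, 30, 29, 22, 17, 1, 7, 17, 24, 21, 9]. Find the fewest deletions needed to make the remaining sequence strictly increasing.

11

Fewest deletions = n − (longest strictly increasing subsequence).
Patience tails:
8 → extends → [8]
15 → extends → [8, 15]
2 → replaces 8 → [2, 15]
30 → extends → [2, 15, 30]
9 → replaces 15 → [2, 9, 30]
10 → replaces 30 → [2, 9, 10]
30 → extends → [2, 9, 10, 30]
29 → replaces 30 → [2, 9, 10, 29]
22 → replaces 29 → [2, 9, 10, 22]
17 → replaces 22 → [2, 9, 10, 17]
1 → replaces 2 → [1, 9, 10, 17]
7 → replaces 9 → [1, 7, 10, 17]
17 → already a tail → [1, 7, 10, 17]
24 → extends → [1, 7, 10, 17, 24]
21 → replaces 24 → [1, 7, 10, 17, 21]
9 → replaces 10 → [1, 7, 9, 17, 21]
Longest strictly increasing subsequence has length 5, so deletions = 16 − 5 = 11.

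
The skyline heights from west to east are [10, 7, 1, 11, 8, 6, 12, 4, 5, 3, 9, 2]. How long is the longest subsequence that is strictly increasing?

Track the smallest tail for each achievable length (strict):
10 → extends → [10]
7 → replaces 10 → [7]
1 → replaces 7 → [1]
11 → extends → [1, 11]
8 → replaces 11 → [1, 8]
6 → replaces 8 → [1, 6]
12 → extends → [1, 6, 12]
4 → replaces 6 → [1, 4, 12]
5 → replaces 12 → [1, 4, 5]
3 → replaces 4 → [1, 3, 5]
9 → extends → [1, 3, 5, 9]
2 → replaces 3 → [1, 2, 5, 9]
Four tails, so the longest strictly increasing subsequence has length 4 (e.g. 1, 4, 5, 9).

4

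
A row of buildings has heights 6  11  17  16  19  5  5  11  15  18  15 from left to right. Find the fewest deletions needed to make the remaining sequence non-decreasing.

Fewest deletions = n − (longest non-decreasing subsequence).
Patience tails:
6 → extends → [6]
11 → extends → [6, 11]
17 → extends → [6, 11, 17]
16 → replaces 17 → [6, 11, 16]
19 → extends → [6, 11, 16, 19]
5 → replaces 6 → [5, 11, 16, 19]
5 → replaces 11 → [5, 5, 16, 19]
11 → replaces 16 → [5, 5, 11, 19]
15 → replaces 19 → [5, 5, 11, 15]
18 → extends → [5, 5, 11, 15, 18]
15 → replaces 18 → [5, 5, 11, 15, 15]
Longest non-decreasing subsequence has length 5, so deletions = 11 − 5 = 6.

6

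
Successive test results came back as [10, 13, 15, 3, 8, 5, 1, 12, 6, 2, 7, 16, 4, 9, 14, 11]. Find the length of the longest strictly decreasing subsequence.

4

Let dp[i] be the longest strictly decreasing subsequence ending at i:
i:      1  2  3  4  5  6  7  8  9 10 11 12 13 14 15 16
a[i]:  10 13 15  3  8  5  1 12  6  2  7 16  4  9 14 11
dp:     1  1  1  2  2  3  4  2  3  4  3  1  4  3  2  3
Maximum is 4.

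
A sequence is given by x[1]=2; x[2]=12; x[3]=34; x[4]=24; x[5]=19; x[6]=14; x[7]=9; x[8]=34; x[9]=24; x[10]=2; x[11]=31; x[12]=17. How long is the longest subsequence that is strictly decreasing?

Negate each value so 'decreasing' becomes 'increasing', then run patience tails on the negated sequence:
-2 → extends → [-2]
-12 → replaces -2 → [-12]
-34 → replaces -12 → [-34]
-24 → extends → [-34, -24]
-19 → extends → [-34, -24, -19]
-14 → extends → [-34, -24, -19, -14]
-9 → extends → [-34, -24, -19, -14, -9]
-34 → already a tail → [-34, -24, -19, -14, -9]
-24 → already a tail → [-34, -24, -19, -14, -9]
-2 → extends → [-34, -24, -19, -14, -9, -2]
-31 → replaces -24 → [-34, -31, -19, -14, -9, -2]
-17 → replaces -14 → [-34, -31, -19, -17, -9, -2]
Six tails, so the longest strictly decreasing subsequence of the original has length 6.

6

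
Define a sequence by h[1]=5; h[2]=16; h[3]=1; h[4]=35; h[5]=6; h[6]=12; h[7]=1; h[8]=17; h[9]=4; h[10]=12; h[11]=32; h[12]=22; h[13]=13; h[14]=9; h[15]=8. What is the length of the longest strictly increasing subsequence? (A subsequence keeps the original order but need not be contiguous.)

Track the smallest tail for each achievable length (strict):
5 → extends → [5]
16 → extends → [5, 16]
1 → replaces 5 → [1, 16]
35 → extends → [1, 16, 35]
6 → replaces 16 → [1, 6, 35]
12 → replaces 35 → [1, 6, 12]
1 → already a tail → [1, 6, 12]
17 → extends → [1, 6, 12, 17]
4 → replaces 6 → [1, 4, 12, 17]
12 → already a tail → [1, 4, 12, 17]
32 → extends → [1, 4, 12, 17, 32]
22 → replaces 32 → [1, 4, 12, 17, 22]
13 → replaces 17 → [1, 4, 12, 13, 22]
9 → replaces 12 → [1, 4, 9, 13, 22]
8 → replaces 9 → [1, 4, 8, 13, 22]
Five tails, so the longest strictly increasing subsequence has length 5 (e.g. 5, 6, 12, 17, 32).

5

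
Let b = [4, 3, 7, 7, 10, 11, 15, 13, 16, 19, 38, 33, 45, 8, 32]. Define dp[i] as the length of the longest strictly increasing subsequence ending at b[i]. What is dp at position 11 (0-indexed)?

8

dp[i] = 1 + max{dp[j] : j<i, b[j]<b[i]} (or 1 if no such j):
i:      0  1  2  3  4  5  6  7  8  9 10 11 12 13 14
b[i]:   4  3  7  7 10 11 15 13 16 19 38 33 45  8 32
dp:     1  1  2  2  3  4  5  5  6  7  8  8  9  3  8
At index 11 the value is 8.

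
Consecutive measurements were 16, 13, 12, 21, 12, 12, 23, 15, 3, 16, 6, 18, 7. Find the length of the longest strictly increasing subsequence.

4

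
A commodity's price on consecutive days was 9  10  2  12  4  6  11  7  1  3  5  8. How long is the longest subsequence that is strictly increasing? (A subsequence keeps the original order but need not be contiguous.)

Track the smallest tail for each achievable length (strict):
9 → extends → [9]
10 → extends → [9, 10]
2 → replaces 9 → [2, 10]
12 → extends → [2, 10, 12]
4 → replaces 10 → [2, 4, 12]
6 → replaces 12 → [2, 4, 6]
11 → extends → [2, 4, 6, 11]
7 → replaces 11 → [2, 4, 6, 7]
1 → replaces 2 → [1, 4, 6, 7]
3 → replaces 4 → [1, 3, 6, 7]
5 → replaces 6 → [1, 3, 5, 7]
8 → extends → [1, 3, 5, 7, 8]
Five tails, so the longest strictly increasing subsequence has length 5 (e.g. 2, 4, 6, 7, 8).

5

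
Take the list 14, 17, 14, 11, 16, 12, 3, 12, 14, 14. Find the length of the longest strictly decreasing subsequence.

4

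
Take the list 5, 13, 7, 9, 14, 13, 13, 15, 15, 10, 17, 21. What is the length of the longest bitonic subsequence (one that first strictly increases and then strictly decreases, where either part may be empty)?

inc[i] = longest strictly increasing subsequence ending at i; dec[i] = longest strictly decreasing subsequence starting at i:
i:      1  2  3  4  5  6  7  8  9 10 11 12
a[i]:   5 13  7  9 14 13 13 15 15 10 17 21
inc:    1  2  2  3  4  4  4  5  5  4  6  7
dec:    1  2  1  1  3  2  2  2  2  1  1  1
Best peak at i=12 (value 21): inc=7, dec=1, length 7+1−1 = 7.

7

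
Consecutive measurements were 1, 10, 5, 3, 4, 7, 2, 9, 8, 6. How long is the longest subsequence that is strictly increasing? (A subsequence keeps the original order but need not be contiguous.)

5

Track the smallest tail for each achievable length (strict):
1 → extends → [1]
10 → extends → [1, 10]
5 → replaces 10 → [1, 5]
3 → replaces 5 → [1, 3]
4 → extends → [1, 3, 4]
7 → extends → [1, 3, 4, 7]
2 → replaces 3 → [1, 2, 4, 7]
9 → extends → [1, 2, 4, 7, 9]
8 → replaces 9 → [1, 2, 4, 7, 8]
6 → replaces 7 → [1, 2, 4, 6, 8]
Five tails, so the longest strictly increasing subsequence has length 5 (e.g. 1, 3, 4, 7, 9).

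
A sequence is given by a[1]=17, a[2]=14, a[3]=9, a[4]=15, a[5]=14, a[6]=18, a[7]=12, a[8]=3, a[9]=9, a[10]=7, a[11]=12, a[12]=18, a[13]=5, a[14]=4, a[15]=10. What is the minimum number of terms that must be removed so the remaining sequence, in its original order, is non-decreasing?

11

Fewest deletions = n − (longest non-decreasing subsequence).
i:      1  2  3  4  5  6  7  8  9 10 11 12 13 14 15
a[i]:  17 14  9 15 14 18 12  3  9  7 12 18  5  4 10
dp:     1  1  1  2  2  3  2  1  2  2  3  4  2  2  3
max dp = 4, so deletions = 15 − 4 = 11.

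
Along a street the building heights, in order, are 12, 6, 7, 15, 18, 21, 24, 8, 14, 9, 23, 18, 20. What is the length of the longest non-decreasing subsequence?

Track the smallest tail for each achievable length (allowing ties):
12 → extends → [12]
6 → replaces 12 → [6]
7 → extends → [6, 7]
15 → extends → [6, 7, 15]
18 → extends → [6, 7, 15, 18]
21 → extends → [6, 7, 15, 18, 21]
24 → extends → [6, 7, 15, 18, 21, 24]
8 → replaces 15 → [6, 7, 8, 18, 21, 24]
14 → replaces 18 → [6, 7, 8, 14, 21, 24]
9 → replaces 14 → [6, 7, 8, 9, 21, 24]
23 → replaces 24 → [6, 7, 8, 9, 21, 23]
18 → replaces 21 → [6, 7, 8, 9, 18, 23]
20 → replaces 23 → [6, 7, 8, 9, 18, 20]
Six tails, so the longest non-decreasing subsequence has length 6 (e.g. 6, 7, 15, 18, 21, 24).

6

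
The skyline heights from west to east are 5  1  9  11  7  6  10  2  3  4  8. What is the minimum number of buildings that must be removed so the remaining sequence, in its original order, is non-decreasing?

Fewest deletions = n − (longest non-decreasing subsequence).
i:      1  2  3  4  5  6  7  8  9 10 11
a[i]:   5  1  9 11  7  6 10  2  3  4  8
dp:     1  1  2  3  2  2  3  2  3  4  5
max dp = 5, so deletions = 11 − 5 = 6.

6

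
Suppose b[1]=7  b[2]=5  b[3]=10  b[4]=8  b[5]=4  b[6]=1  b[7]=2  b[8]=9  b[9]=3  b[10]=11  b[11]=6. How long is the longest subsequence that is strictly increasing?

Let dp[i] be the length of the longest such subsequence ending at index i:
i:      1  2  3  4  5  6  7  8  9 10 11
b[i]:   7  5 10  8  4  1  2  9  3 11  6
dp:     1  1  2  2  1  1  2  3  3  4  4
Maximum dp value is 4.

4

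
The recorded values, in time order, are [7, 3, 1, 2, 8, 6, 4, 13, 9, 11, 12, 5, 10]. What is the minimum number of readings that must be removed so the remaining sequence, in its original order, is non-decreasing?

Fewest deletions = n − (longest non-decreasing subsequence).
i:      1  2  3  4  5  6  7  8  9 10 11 12 13
a[i]:   7  3  1  2  8  6  4 13  9 11 12  5 10
dp:     1  1  1  2  3  3  3  4  4  5  6  4  5
max dp = 6, so deletions = 13 − 6 = 7.

7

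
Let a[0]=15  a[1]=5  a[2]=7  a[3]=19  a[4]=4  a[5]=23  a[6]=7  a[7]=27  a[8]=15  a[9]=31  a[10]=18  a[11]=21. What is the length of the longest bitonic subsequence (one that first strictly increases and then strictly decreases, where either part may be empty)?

7

inc[i] = longest strictly increasing subsequence ending at i; dec[i] = longest strictly decreasing subsequence starting at i:
i:      0  1  2  3  4  5  6  7  8  9 10 11
a[i]:  15  5  7 19  4 23  7 27 15 31 18 21
inc:    1  1  2  3  1  4  2  5  3  6  4  5
dec:    3  2  2  2  1  2  1  2  1  2  1  1
Best peak at i=9 (value 31): inc=6, dec=2, length 6+2−1 = 7.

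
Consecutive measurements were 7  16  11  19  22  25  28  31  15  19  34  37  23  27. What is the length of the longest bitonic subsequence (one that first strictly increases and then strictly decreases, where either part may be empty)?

inc[i] = longest strictly increasing subsequence ending at i; dec[i] = longest strictly decreasing subsequence starting at i:
i:      1  2  3  4  5  6  7  8  9 10 11 12 13 14
a[i]:   7 16 11 19 22 25 28 31 15 19 34 37 23 27
inc:    1  2  2  3  4  5  6  7  3  4  8  9  5  6
dec:    1  2  1  2  2  2  2  2  1  1  2  2  1  1
Best peak at i=12 (value 37): inc=9, dec=2, length 9+2−1 = 10.

10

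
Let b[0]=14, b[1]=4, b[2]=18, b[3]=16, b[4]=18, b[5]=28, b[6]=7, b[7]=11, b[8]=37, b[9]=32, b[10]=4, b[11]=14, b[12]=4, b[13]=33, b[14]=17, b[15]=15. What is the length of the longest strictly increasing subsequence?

6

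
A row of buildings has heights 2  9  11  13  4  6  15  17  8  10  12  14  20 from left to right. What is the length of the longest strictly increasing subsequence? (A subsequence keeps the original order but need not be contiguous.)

Track the smallest tail for each achievable length (strict):
2 → extends → [2]
9 → extends → [2, 9]
11 → extends → [2, 9, 11]
13 → extends → [2, 9, 11, 13]
4 → replaces 9 → [2, 4, 11, 13]
6 → replaces 11 → [2, 4, 6, 13]
15 → extends → [2, 4, 6, 13, 15]
17 → extends → [2, 4, 6, 13, 15, 17]
8 → replaces 13 → [2, 4, 6, 8, 15, 17]
10 → replaces 15 → [2, 4, 6, 8, 10, 17]
12 → replaces 17 → [2, 4, 6, 8, 10, 12]
14 → extends → [2, 4, 6, 8, 10, 12, 14]
20 → extends → [2, 4, 6, 8, 10, 12, 14, 20]
Eight tails, so the longest strictly increasing subsequence has length 8 (e.g. 2, 4, 6, 8, 10, 12, 14, 20).

8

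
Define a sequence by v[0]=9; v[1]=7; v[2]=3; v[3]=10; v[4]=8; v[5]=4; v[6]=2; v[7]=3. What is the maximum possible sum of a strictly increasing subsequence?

19

Let S[i] be the best sum of a strictly increasing subsequence ending at i:
i:      0  1  2  3  4  5  6  7
v[i]:   9  7  3 10  8  4  2  3
S:      9  7  3 19 15  7  2  5
Maximum is 19 (e.g. 9 + 10).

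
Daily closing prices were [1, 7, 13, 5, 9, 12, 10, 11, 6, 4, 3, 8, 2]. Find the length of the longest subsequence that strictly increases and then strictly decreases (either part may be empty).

9

inc[i] = longest strictly increasing subsequence ending at i; dec[i] = longest strictly decreasing subsequence starting at i:
i:      1  2  3  4  5  6  7  8  9 10 11 12 13
a[i]:   1  7 13  5  9 12 10 11  6  4  3  8  2
inc:    1  2  3  2  3  4  4  5  3  2  2  4  2
dec:    1  5  7  4  5  6  5  5  4  3  2  2  1
Best peak at i=3 (value 13): inc=3, dec=7, length 3+7−1 = 9.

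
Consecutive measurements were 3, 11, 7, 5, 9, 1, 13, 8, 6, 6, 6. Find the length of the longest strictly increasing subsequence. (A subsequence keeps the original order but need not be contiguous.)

Track the smallest tail for each achievable length (strict):
3 → extends → [3]
11 → extends → [3, 11]
7 → replaces 11 → [3, 7]
5 → replaces 7 → [3, 5]
9 → extends → [3, 5, 9]
1 → replaces 3 → [1, 5, 9]
13 → extends → [1, 5, 9, 13]
8 → replaces 9 → [1, 5, 8, 13]
6 → replaces 8 → [1, 5, 6, 13]
6 → already a tail → [1, 5, 6, 13]
6 → already a tail → [1, 5, 6, 13]
Four tails, so the longest strictly increasing subsequence has length 4 (e.g. 3, 7, 9, 13).

4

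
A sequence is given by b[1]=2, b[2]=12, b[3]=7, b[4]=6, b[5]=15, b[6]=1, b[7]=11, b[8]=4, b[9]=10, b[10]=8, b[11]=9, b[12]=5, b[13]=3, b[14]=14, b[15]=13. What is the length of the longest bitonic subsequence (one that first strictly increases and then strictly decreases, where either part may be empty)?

inc[i] = longest strictly increasing subsequence ending at i; dec[i] = longest strictly decreasing subsequence starting at i:
i:      1  2  3  4  5  6  7  8  9 10 11 12 13 14 15
b[i]:   2 12  7  6 15  1 11  4 10  8  9  5  3 14 13
inc:    1  2  2  2  3  1  3  2  3  3  4  3  2  5  5
dec:    2  6  4  3  6  1  5  2  4  3  3  2  1  2  1
Best peak at i=5 (value 15): inc=3, dec=6, length 3+6−1 = 8.

8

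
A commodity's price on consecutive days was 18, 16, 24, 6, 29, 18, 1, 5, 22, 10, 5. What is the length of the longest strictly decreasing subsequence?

Negate each value so 'decreasing' becomes 'increasing', then run patience tails on the negated sequence:
-18 → extends → [-18]
-16 → extends → [-18, -16]
-24 → replaces -18 → [-24, -16]
-6 → extends → [-24, -16, -6]
-29 → replaces -24 → [-29, -16, -6]
-18 → replaces -16 → [-29, -18, -6]
-1 → extends → [-29, -18, -6, -1]
-5 → replaces -1 → [-29, -18, -6, -5]
-22 → replaces -18 → [-29, -22, -6, -5]
-10 → replaces -6 → [-29, -22, -10, -5]
-5 → already a tail → [-29, -22, -10, -5]
Four tails, so the longest strictly decreasing subsequence of the original has length 4.

4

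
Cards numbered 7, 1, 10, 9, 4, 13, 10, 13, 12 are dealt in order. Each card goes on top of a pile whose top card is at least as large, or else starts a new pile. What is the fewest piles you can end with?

Place each on the leftmost legal pile:
7 → new pile 1 (tops now [7])
1 → pile 1 (tops now [1])
10 → new pile 2 (tops now [1, 10])
9 → pile 2 (tops now [1, 9])
4 → pile 2 (tops now [1, 4])
13 → new pile 3 (tops now [1, 4, 13])
10 → pile 3 (tops now [1, 4, 10])
13 → new pile 4 (tops now [1, 4, 10, 13])
12 → pile 4 (tops now [1, 4, 10, 12])
Four piles.

4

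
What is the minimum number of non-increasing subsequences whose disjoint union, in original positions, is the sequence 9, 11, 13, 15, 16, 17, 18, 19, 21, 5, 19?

Place each on the leftmost legal pile:
9 → new pile 1 (tops now [9])
11 → new pile 2 (tops now [9, 11])
13 → new pile 3 (tops now [9, 11, 13])
15 → new pile 4 (tops now [9, 11, 13, 15])
16 → new pile 5 (tops now [9, 11, 13, 15, 16])
17 → new pile 6 (tops now [9, 11, 13, 15, 16, 17])
18 → new pile 7 (tops now [9, 11, 13, 15, 16, 17, 18])
19 → new pile 8 (tops now [9, 11, 13, 15, 16, 17, 18, 19])
21 → new pile 9 (tops now [9, 11, 13, 15, 16, 17, 18, 19, 21])
5 → pile 1 (tops now [5, 11, 13, 15, 16, 17, 18, 19, 21])
19 → pile 8 (tops now [5, 11, 13, 15, 16, 17, 18, 19, 21])
Nine piles.

9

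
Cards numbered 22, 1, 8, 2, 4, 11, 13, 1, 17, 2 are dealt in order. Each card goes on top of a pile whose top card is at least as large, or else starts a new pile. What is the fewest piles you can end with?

6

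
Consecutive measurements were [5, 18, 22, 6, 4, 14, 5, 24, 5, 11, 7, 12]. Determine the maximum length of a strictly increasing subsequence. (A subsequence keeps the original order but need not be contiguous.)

Track the smallest tail for each achievable length (strict):
5 → extends → [5]
18 → extends → [5, 18]
22 → extends → [5, 18, 22]
6 → replaces 18 → [5, 6, 22]
4 → replaces 5 → [4, 6, 22]
14 → replaces 22 → [4, 6, 14]
5 → replaces 6 → [4, 5, 14]
24 → extends → [4, 5, 14, 24]
5 → already a tail → [4, 5, 14, 24]
11 → replaces 14 → [4, 5, 11, 24]
7 → replaces 11 → [4, 5, 7, 24]
12 → replaces 24 → [4, 5, 7, 12]
Four tails, so the longest strictly increasing subsequence has length 4 (e.g. 5, 18, 22, 24).

4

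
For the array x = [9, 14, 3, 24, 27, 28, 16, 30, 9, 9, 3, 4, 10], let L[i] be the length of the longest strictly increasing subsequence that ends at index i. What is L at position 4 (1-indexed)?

dp[i] = 1 + max{dp[j] : j<i, x[j]<x[i]} (or 1 if no such j):
i:      1  2  3  4  5  6  7  8  9 10 11 12 13
x[i]:   9 14  3 24 27 28 16 30  9  9  3  4 10
dp:     1  2  1  3  4  5  3  6  2  2  1  2  3
At index 4 the value is 3.

3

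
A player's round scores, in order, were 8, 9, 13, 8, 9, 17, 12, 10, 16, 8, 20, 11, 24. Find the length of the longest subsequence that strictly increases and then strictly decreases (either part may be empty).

7

inc[i] = longest strictly increasing subsequence ending at i; dec[i] = longest strictly decreasing subsequence starting at i:
i:      1  2  3  4  5  6  7  8  9 10 11 12 13
a[i]:   8  9 13  8  9 17 12 10 16  8 20 11 24
inc:    1  2  3  1  2  4  3  3  4  1  5  4  6
dec:    1  2  4  1  2  4  3  2  2  1  2  1  1
Best peak at i=6 (value 17): inc=4, dec=4, length 4+4−1 = 7.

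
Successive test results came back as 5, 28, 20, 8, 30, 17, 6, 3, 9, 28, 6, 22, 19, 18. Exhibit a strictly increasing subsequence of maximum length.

Patience tails give the LIS length; then backtrack through the dp parents:
5 → extends → [5]
28 → extends → [5, 28]
20 → replaces 28 → [5, 20]
8 → replaces 20 → [5, 8]
30 → extends → [5, 8, 30]
17 → replaces 30 → [5, 8, 17]
6 → replaces 8 → [5, 6, 17]
3 → replaces 5 → [3, 6, 17]
9 → replaces 17 → [3, 6, 9]
28 → extends → [3, 6, 9, 28]
6 → already a tail → [3, 6, 9, 28]
22 → replaces 28 → [3, 6, 9, 22]
19 → replaces 22 → [3, 6, 9, 19]
18 → replaces 19 → [3, 6, 9, 18]
Length 4; one witness is 5, 8, 17, 28.

5, 8, 17, 28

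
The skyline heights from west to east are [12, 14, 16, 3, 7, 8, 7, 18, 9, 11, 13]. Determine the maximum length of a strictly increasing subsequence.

6

Let dp[i] be the length of the longest such subsequence ending at index i:
i:      1  2  3  4  5  6  7  8  9 10 11
a[i]:  12 14 16  3  7  8  7 18  9 11 13
dp:     1  2  3  1  2  3  2  4  4  5  6
Maximum dp value is 6.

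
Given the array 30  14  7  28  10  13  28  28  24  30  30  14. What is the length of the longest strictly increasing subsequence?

5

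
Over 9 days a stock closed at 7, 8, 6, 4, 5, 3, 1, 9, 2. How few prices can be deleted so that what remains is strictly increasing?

Fewest deletions = n − (longest strictly increasing subsequence).
Patience tails:
7 → extends → [7]
8 → extends → [7, 8]
6 → replaces 7 → [6, 8]
4 → replaces 6 → [4, 8]
5 → replaces 8 → [4, 5]
3 → replaces 4 → [3, 5]
1 → replaces 3 → [1, 5]
9 → extends → [1, 5, 9]
2 → replaces 5 → [1, 2, 9]
Longest strictly increasing subsequence has length 3, so deletions = 9 − 3 = 6.

6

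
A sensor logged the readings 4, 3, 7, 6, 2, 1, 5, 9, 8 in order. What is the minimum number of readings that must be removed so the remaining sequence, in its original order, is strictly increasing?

6

Fewest deletions = n − (longest strictly increasing subsequence).
i:     1 2 3 4 5 6 7 8 9
a[i]:  4 3 7 6 2 1 5 9 8
dp:    1 1 2 2 1 1 2 3 3
max dp = 3, so deletions = 9 − 3 = 6.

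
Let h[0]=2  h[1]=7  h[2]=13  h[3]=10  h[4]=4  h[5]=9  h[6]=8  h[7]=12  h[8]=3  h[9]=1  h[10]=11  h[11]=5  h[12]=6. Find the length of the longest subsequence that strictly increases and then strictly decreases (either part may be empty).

inc[i] = longest strictly increasing subsequence ending at i; dec[i] = longest strictly decreasing subsequence starting at i:
i:      0  1  2  3  4  5  6  7  8  9 10 11 12
h[i]:   2  7 13 10  4  9  8 12  3  1 11  5  6
inc:    1  2  3  3  2  3  3  4  2  1  4  3  4
dec:    2  4  6  5  3  4  3  3  2  1  2  1  1
Best peak at i=2 (value 13): inc=3, dec=6, length 3+6−1 = 8.

8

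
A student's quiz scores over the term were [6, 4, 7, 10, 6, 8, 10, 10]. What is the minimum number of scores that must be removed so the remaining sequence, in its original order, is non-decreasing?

Fewest deletions = n − (longest non-decreasing subsequence).
Patience tails:
6 → extends → [6]
4 → replaces 6 → [4]
7 → extends → [4, 7]
10 → extends → [4, 7, 10]
6 → replaces 7 → [4, 6, 10]
8 → replaces 10 → [4, 6, 8]
10 → extends → [4, 6, 8, 10]
10 → extends → [4, 6, 8, 10, 10]
Longest non-decreasing subsequence has length 5, so deletions = 8 − 5 = 3.

3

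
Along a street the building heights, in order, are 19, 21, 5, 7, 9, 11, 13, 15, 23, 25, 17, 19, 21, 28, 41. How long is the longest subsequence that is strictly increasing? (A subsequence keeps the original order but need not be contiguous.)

Track the smallest tail for each achievable length (strict):
19 → extends → [19]
21 → extends → [19, 21]
5 → replaces 19 → [5, 21]
7 → replaces 21 → [5, 7]
9 → extends → [5, 7, 9]
11 → extends → [5, 7, 9, 11]
13 → extends → [5, 7, 9, 11, 13]
15 → extends → [5, 7, 9, 11, 13, 15]
23 → extends → [5, 7, 9, 11, 13, 15, 23]
25 → extends → [5, 7, 9, 11, 13, 15, 23, 25]
17 → replaces 23 → [5, 7, 9, 11, 13, 15, 17, 25]
19 → replaces 25 → [5, 7, 9, 11, 13, 15, 17, 19]
21 → extends → [5, 7, 9, 11, 13, 15, 17, 19, 21]
28 → extends → [5, 7, 9, 11, 13, 15, 17, 19, 21, 28]
41 → extends → [5, 7, 9, 11, 13, 15, 17, 19, 21, 28, 41]
Eleven tails, so the longest strictly increasing subsequence has length 11 (e.g. 5, 7, 9, 11, 13, 15, 17, 19, 21, 28, 41).

11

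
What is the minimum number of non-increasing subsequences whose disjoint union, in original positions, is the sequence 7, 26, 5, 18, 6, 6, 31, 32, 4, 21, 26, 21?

Place each on the leftmost legal pile:
7 → new pile 1 (tops now [7])
26 → new pile 2 (tops now [7, 26])
5 → pile 1 (tops now [5, 26])
18 → pile 2 (tops now [5, 18])
6 → pile 2 (tops now [5, 6])
6 → pile 2 (tops now [5, 6])
31 → new pile 3 (tops now [5, 6, 31])
32 → new pile 4 (tops now [5, 6, 31, 32])
4 → pile 1 (tops now [4, 6, 31, 32])
21 → pile 3 (tops now [4, 6, 21, 32])
26 → pile 4 (tops now [4, 6, 21, 26])
21 → pile 3 (tops now [4, 6, 21, 26])
Four piles.

4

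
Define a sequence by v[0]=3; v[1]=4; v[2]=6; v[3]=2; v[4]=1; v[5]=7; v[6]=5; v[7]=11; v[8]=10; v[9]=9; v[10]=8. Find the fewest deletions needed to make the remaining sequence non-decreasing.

6

Fewest deletions = n − (longest non-decreasing subsequence).
Patience tails:
3 → extends → [3]
4 → extends → [3, 4]
6 → extends → [3, 4, 6]
2 → replaces 3 → [2, 4, 6]
1 → replaces 2 → [1, 4, 6]
7 → extends → [1, 4, 6, 7]
5 → replaces 6 → [1, 4, 5, 7]
11 → extends → [1, 4, 5, 7, 11]
10 → replaces 11 → [1, 4, 5, 7, 10]
9 → replaces 10 → [1, 4, 5, 7, 9]
8 → replaces 9 → [1, 4, 5, 7, 8]
Longest non-decreasing subsequence has length 5, so deletions = 11 − 5 = 6.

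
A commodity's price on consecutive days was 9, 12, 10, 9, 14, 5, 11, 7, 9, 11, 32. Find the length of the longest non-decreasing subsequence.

Let dp[i] be the length of the longest such subsequence ending at index i:
i:      1  2  3  4  5  6  7  8  9 10 11
a[i]:   9 12 10  9 14  5 11  7  9 11 32
dp:     1  2  2  2  3  1  3  2  3  4  5
Maximum dp value is 5.

5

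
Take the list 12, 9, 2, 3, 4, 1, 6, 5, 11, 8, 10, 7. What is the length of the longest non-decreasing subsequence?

Track the smallest tail for each achievable length (allowing ties):
12 → extends → [12]
9 → replaces 12 → [9]
2 → replaces 9 → [2]
3 → extends → [2, 3]
4 → extends → [2, 3, 4]
1 → replaces 2 → [1, 3, 4]
6 → extends → [1, 3, 4, 6]
5 → replaces 6 → [1, 3, 4, 5]
11 → extends → [1, 3, 4, 5, 11]
8 → replaces 11 → [1, 3, 4, 5, 8]
10 → extends → [1, 3, 4, 5, 8, 10]
7 → replaces 8 → [1, 3, 4, 5, 7, 10]
Six tails, so the longest non-decreasing subsequence has length 6 (e.g. 2, 3, 4, 6, 8, 10).

6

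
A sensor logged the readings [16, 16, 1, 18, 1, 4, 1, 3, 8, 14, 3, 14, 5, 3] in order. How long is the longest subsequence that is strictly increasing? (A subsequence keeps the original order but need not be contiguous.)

Let dp[i] be the length of the longest such subsequence ending at index i:
i:      1  2  3  4  5  6  7  8  9 10 11 12 13 14
a[i]:  16 16  1 18  1  4  1  3  8 14  3 14  5  3
dp:     1  1  1  2  1  2  1  2  3  4  2  4  3  2
Maximum dp value is 4.

4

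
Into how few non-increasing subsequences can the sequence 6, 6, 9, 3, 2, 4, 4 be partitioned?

2

The minimum number of non-increasing subsequences covering a sequence equals the length of its longest strictly increasing subsequence.
LIS length is 2 (e.g. 6, 9), so 2 piles are needed.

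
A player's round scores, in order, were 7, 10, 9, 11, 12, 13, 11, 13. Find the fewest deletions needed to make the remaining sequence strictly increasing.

Fewest deletions = n − (longest strictly increasing subsequence).
Patience tails:
7 → extends → [7]
10 → extends → [7, 10]
9 → replaces 10 → [7, 9]
11 → extends → [7, 9, 11]
12 → extends → [7, 9, 11, 12]
13 → extends → [7, 9, 11, 12, 13]
11 → already a tail → [7, 9, 11, 12, 13]
13 → already a tail → [7, 9, 11, 12, 13]
Longest strictly increasing subsequence has length 5, so deletions = 8 − 5 = 3.

3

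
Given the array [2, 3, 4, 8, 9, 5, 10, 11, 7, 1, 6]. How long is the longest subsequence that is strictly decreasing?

3

Negate each value so 'decreasing' becomes 'increasing', then run patience tails on the negated sequence:
-2 → extends → [-2]
-3 → replaces -2 → [-3]
-4 → replaces -3 → [-4]
-8 → replaces -4 → [-8]
-9 → replaces -8 → [-9]
-5 → extends → [-9, -5]
-10 → replaces -9 → [-10, -5]
-11 → replaces -10 → [-11, -5]
-7 → replaces -5 → [-11, -7]
-1 → extends → [-11, -7, -1]
-6 → replaces -1 → [-11, -7, -6]
Three tails, so the longest strictly decreasing subsequence of the original has length 3.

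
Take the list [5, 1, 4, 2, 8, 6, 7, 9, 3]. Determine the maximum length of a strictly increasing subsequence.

Let dp[i] be the length of the longest such subsequence ending at index i:
i:     1 2 3 4 5 6 7 8 9
a[i]:  5 1 4 2 8 6 7 9 3
dp:    1 1 2 2 3 3 4 5 3
Maximum dp value is 5.

5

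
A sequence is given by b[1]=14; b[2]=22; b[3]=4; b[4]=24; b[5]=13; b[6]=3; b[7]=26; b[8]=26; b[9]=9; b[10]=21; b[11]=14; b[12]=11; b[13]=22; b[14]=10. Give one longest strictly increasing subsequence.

14, 22, 24, 26

Patience tails give the LIS length; then backtrack through the dp parents:
14 → extends → [14]
22 → extends → [14, 22]
4 → replaces 14 → [4, 22]
24 → extends → [4, 22, 24]
13 → replaces 22 → [4, 13, 24]
3 → replaces 4 → [3, 13, 24]
26 → extends → [3, 13, 24, 26]
26 → already a tail → [3, 13, 24, 26]
9 → replaces 13 → [3, 9, 24, 26]
21 → replaces 24 → [3, 9, 21, 26]
14 → replaces 21 → [3, 9, 14, 26]
11 → replaces 14 → [3, 9, 11, 26]
22 → replaces 26 → [3, 9, 11, 22]
10 → replaces 11 → [3, 9, 10, 22]
Length 4; one witness is 14, 22, 24, 26.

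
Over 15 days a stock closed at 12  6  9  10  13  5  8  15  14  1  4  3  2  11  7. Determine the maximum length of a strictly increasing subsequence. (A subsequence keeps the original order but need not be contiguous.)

Track the smallest tail for each achievable length (strict):
12 → extends → [12]
6 → replaces 12 → [6]
9 → extends → [6, 9]
10 → extends → [6, 9, 10]
13 → extends → [6, 9, 10, 13]
5 → replaces 6 → [5, 9, 10, 13]
8 → replaces 9 → [5, 8, 10, 13]
15 → extends → [5, 8, 10, 13, 15]
14 → replaces 15 → [5, 8, 10, 13, 14]
1 → replaces 5 → [1, 8, 10, 13, 14]
4 → replaces 8 → [1, 4, 10, 13, 14]
3 → replaces 4 → [1, 3, 10, 13, 14]
2 → replaces 3 → [1, 2, 10, 13, 14]
11 → replaces 13 → [1, 2, 10, 11, 14]
7 → replaces 10 → [1, 2, 7, 11, 14]
Five tails, so the longest strictly increasing subsequence has length 5 (e.g. 6, 9, 10, 13, 15).

5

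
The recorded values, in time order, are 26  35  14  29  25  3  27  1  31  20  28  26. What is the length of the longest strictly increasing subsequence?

Let dp[i] be the length of the longest such subsequence ending at index i:
i:      1  2  3  4  5  6  7  8  9 10 11 12
a[i]:  26 35 14 29 25  3 27  1 31 20 28 26
dp:     1  2  1  2  2  1  3  1  4  2  4  3
Maximum dp value is 4.

4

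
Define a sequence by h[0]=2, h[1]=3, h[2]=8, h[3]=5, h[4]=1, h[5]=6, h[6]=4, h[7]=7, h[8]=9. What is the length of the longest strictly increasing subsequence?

6

Track the smallest tail for each achievable length (strict):
2 → extends → [2]
3 → extends → [2, 3]
8 → extends → [2, 3, 8]
5 → replaces 8 → [2, 3, 5]
1 → replaces 2 → [1, 3, 5]
6 → extends → [1, 3, 5, 6]
4 → replaces 5 → [1, 3, 4, 6]
7 → extends → [1, 3, 4, 6, 7]
9 → extends → [1, 3, 4, 6, 7, 9]
Six tails, so the longest strictly increasing subsequence has length 6 (e.g. 2, 3, 5, 6, 7, 9).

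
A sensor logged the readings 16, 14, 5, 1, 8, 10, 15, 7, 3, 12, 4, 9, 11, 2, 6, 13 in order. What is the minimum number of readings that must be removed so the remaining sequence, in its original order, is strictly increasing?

10

Fewest deletions = n − (longest strictly increasing subsequence).
i:      1  2  3  4  5  6  7  8  9 10 11 12 13 14 15 16
a[i]:  16 14  5  1  8 10 15  7  3 12  4  9 11  2  6 13
dp:     1  1  1  1  2  3  4  2  2  4  3  4  5  2  4  6
max dp = 6, so deletions = 16 − 6 = 10.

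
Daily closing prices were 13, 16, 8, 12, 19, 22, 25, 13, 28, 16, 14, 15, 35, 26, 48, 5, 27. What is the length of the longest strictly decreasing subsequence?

4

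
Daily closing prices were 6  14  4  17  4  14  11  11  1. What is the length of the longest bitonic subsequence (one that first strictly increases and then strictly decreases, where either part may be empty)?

6

inc[i] = longest strictly increasing subsequence ending at i; dec[i] = longest strictly decreasing subsequence starting at i:
i:      1  2  3  4  5  6  7  8  9
a[i]:   6 14  4 17  4 14 11 11  1
inc:    1  2  1  3  1  2  2  2  1
dec:    3  3  2  4  2  3  2  2  1
Best peak at i=4 (value 17): inc=3, dec=4, length 3+4−1 = 6.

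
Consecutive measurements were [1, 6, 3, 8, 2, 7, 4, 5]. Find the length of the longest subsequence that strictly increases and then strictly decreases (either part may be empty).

inc[i] = longest strictly increasing subsequence ending at i; dec[i] = longest strictly decreasing subsequence starting at i:
i:     1 2 3 4 5 6 7 8
a[i]:  1 6 3 8 2 7 4 5
inc:   1 2 2 3 2 3 3 4
dec:   1 3 2 3 1 2 1 1
Best peak at i=4 (value 8): inc=3, dec=3, length 3+3−1 = 5.

5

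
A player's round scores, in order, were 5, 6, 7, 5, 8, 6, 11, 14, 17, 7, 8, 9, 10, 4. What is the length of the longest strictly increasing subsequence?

7

Track the smallest tail for each achievable length (strict):
5 → extends → [5]
6 → extends → [5, 6]
7 → extends → [5, 6, 7]
5 → already a tail → [5, 6, 7]
8 → extends → [5, 6, 7, 8]
6 → already a tail → [5, 6, 7, 8]
11 → extends → [5, 6, 7, 8, 11]
14 → extends → [5, 6, 7, 8, 11, 14]
17 → extends → [5, 6, 7, 8, 11, 14, 17]
7 → already a tail → [5, 6, 7, 8, 11, 14, 17]
8 → already a tail → [5, 6, 7, 8, 11, 14, 17]
9 → replaces 11 → [5, 6, 7, 8, 9, 14, 17]
10 → replaces 14 → [5, 6, 7, 8, 9, 10, 17]
4 → replaces 5 → [4, 6, 7, 8, 9, 10, 17]
Seven tails, so the longest strictly increasing subsequence has length 7 (e.g. 5, 6, 7, 8, 11, 14, 17).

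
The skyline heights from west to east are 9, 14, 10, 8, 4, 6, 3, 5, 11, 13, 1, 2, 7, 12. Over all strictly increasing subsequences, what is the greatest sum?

43

Let S[i] be the best sum of a strictly increasing subsequence ending at i:
i:      1  2  3  4  5  6  7  8  9 10 11 12 13 14
a[i]:   9 14 10  8  4  6  3  5 11 13  1  2  7 12
S:      9 23 19  8  4 10  3  9 30 43  1  3 17 42
Maximum is 43 (e.g. 9 + 10 + 11 + 13).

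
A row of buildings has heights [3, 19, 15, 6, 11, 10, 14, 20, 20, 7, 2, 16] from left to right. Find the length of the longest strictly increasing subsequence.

Let dp[i] be the length of the longest such subsequence ending at index i:
i:      1  2  3  4  5  6  7  8  9 10 11 12
a[i]:   3 19 15  6 11 10 14 20 20  7  2 16
dp:     1  2  2  2  3  3  4  5  5  3  1  5
Maximum dp value is 5.

5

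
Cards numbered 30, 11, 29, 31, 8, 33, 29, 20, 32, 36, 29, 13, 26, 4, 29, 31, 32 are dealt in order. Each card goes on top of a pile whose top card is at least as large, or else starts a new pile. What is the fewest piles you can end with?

6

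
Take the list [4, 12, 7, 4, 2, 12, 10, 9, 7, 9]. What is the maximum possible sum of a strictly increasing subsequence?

Let S[i] be the best sum of a strictly increasing subsequence ending at i:
i:      1  2  3  4  5  6  7  8  9 10
a[i]:   4 12  7  4  2 12 10  9  7  9
S:      4 16 11  4  2 23 21 20 11 20
Maximum is 23 (e.g. 4 + 7 + 12).

23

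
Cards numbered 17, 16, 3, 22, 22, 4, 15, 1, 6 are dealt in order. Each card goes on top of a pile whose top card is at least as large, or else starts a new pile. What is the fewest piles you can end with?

Place each on the leftmost legal pile:
17 → new pile 1 (tops now [17])
16 → pile 1 (tops now [16])
3 → pile 1 (tops now [3])
22 → new pile 2 (tops now [3, 22])
22 → pile 2 (tops now [3, 22])
4 → pile 2 (tops now [3, 4])
15 → new pile 3 (tops now [3, 4, 15])
1 → pile 1 (tops now [1, 4, 15])
6 → pile 3 (tops now [1, 4, 6])
Three piles.

3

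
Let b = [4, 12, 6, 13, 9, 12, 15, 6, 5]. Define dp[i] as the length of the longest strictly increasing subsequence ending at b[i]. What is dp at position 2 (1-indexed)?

dp[i] = 1 + max{dp[j] : j<i, b[j]<b[i]} (or 1 if no such j):
i:      1  2  3  4  5  6  7  8  9
b[i]:   4 12  6 13  9 12 15  6  5
dp:     1  2  2  3  3  4  5  2  2
At index 2 the value is 2.

2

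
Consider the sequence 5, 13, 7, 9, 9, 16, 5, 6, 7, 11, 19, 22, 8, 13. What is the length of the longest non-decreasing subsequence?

7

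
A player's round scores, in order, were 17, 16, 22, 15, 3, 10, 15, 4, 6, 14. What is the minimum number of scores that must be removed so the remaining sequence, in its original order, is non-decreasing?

Fewest deletions = n − (longest non-decreasing subsequence).
Patience tails:
17 → extends → [17]
16 → replaces 17 → [16]
22 → extends → [16, 22]
15 → replaces 16 → [15, 22]
3 → replaces 15 → [3, 22]
10 → replaces 22 → [3, 10]
15 → extends → [3, 10, 15]
4 → replaces 10 → [3, 4, 15]
6 → replaces 15 → [3, 4, 6]
14 → extends → [3, 4, 6, 14]
Longest non-decreasing subsequence has length 4, so deletions = 10 − 4 = 6.

6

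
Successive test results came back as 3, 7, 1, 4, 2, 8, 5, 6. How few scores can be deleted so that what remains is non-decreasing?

4

Fewest deletions = n − (longest non-decreasing subsequence).
Patience tails:
3 → extends → [3]
7 → extends → [3, 7]
1 → replaces 3 → [1, 7]
4 → replaces 7 → [1, 4]
2 → replaces 4 → [1, 2]
8 → extends → [1, 2, 8]
5 → replaces 8 → [1, 2, 5]
6 → extends → [1, 2, 5, 6]
Longest non-decreasing subsequence has length 4, so deletions = 8 − 4 = 4.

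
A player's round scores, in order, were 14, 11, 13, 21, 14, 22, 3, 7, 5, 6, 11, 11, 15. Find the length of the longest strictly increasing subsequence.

Track the smallest tail for each achievable length (strict):
14 → extends → [14]
11 → replaces 14 → [11]
13 → extends → [11, 13]
21 → extends → [11, 13, 21]
14 → replaces 21 → [11, 13, 14]
22 → extends → [11, 13, 14, 22]
3 → replaces 11 → [3, 13, 14, 22]
7 → replaces 13 → [3, 7, 14, 22]
5 → replaces 7 → [3, 5, 14, 22]
6 → replaces 14 → [3, 5, 6, 22]
11 → replaces 22 → [3, 5, 6, 11]
11 → already a tail → [3, 5, 6, 11]
15 → extends → [3, 5, 6, 11, 15]
Five tails, so the longest strictly increasing subsequence has length 5 (e.g. 3, 5, 6, 11, 15).

5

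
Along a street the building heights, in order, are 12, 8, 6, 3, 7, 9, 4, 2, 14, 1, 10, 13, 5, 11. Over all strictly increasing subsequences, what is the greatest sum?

45

Let S[i] be the best sum of a strictly increasing subsequence ending at i:
i:      1  2  3  4  5  6  7  8  9 10 11 12 13 14
a[i]:  12  8  6  3  7  9  4  2 14  1 10 13  5 11
S:     12  8  6  3 13 22  7  2 36  1 32 45 12 43
Maximum is 45 (e.g. 6 + 7 + 9 + 10 + 13).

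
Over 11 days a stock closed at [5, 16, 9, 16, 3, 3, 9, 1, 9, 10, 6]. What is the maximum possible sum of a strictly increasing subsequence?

Let S[i] be the best sum of a strictly increasing subsequence ending at i:
i:      1  2  3  4  5  6  7  8  9 10 11
a[i]:   5 16  9 16  3  3  9  1  9 10  6
S:      5 21 14 30  3  3 14  1 14 24 11
Maximum is 30 (e.g. 5 + 9 + 16).

30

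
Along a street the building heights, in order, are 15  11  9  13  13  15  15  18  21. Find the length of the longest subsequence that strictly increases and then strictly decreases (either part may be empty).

inc[i] = longest strictly increasing subsequence ending at i; dec[i] = longest strictly decreasing subsequence starting at i:
i:      1  2  3  4  5  6  7  8  9
a[i]:  15 11  9 13 13 15 15 18 21
inc:    1  1  1  2  2  3  3  4  5
dec:    3  2  1  1  1  1  1  1  1
Best peak at i=9 (value 21): inc=5, dec=1, length 5+1−1 = 5.

5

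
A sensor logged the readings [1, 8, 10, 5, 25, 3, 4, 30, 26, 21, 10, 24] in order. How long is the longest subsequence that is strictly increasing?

5

Track the smallest tail for each achievable length (strict):
1 → extends → [1]
8 → extends → [1, 8]
10 → extends → [1, 8, 10]
5 → replaces 8 → [1, 5, 10]
25 → extends → [1, 5, 10, 25]
3 → replaces 5 → [1, 3, 10, 25]
4 → replaces 10 → [1, 3, 4, 25]
30 → extends → [1, 3, 4, 25, 30]
26 → replaces 30 → [1, 3, 4, 25, 26]
21 → replaces 25 → [1, 3, 4, 21, 26]
10 → replaces 21 → [1, 3, 4, 10, 26]
24 → replaces 26 → [1, 3, 4, 10, 24]
Five tails, so the longest strictly increasing subsequence has length 5 (e.g. 1, 8, 10, 25, 30).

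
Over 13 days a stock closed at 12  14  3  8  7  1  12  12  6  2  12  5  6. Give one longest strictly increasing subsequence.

Patience tails give the LIS length; then backtrack through the dp parents:
12 → extends → [12]
14 → extends → [12, 14]
3 → replaces 12 → [3, 14]
8 → replaces 14 → [3, 8]
7 → replaces 8 → [3, 7]
1 → replaces 3 → [1, 7]
12 → extends → [1, 7, 12]
12 → already a tail → [1, 7, 12]
6 → replaces 7 → [1, 6, 12]
2 → replaces 6 → [1, 2, 12]
12 → already a tail → [1, 2, 12]
5 → replaces 12 → [1, 2, 5]
6 → extends → [1, 2, 5, 6]
Length 4; one witness is 1, 2, 5, 6.

1, 2, 5, 6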